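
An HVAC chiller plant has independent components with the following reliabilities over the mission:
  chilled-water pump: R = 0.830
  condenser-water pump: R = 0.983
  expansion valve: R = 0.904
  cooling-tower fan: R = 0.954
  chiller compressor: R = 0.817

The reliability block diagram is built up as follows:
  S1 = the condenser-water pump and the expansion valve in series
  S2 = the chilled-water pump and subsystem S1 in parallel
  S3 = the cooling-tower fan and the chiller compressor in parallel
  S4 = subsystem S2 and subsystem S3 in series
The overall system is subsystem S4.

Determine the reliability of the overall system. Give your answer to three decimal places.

0.973

Series (condenser-water pump and expansion valve): 0.98300 × 0.90400 = 0.88863
Parallel (chilled-water pump and [0.88863]): 1 − (1 − 0.83000)(1 − 0.88863) = 0.98107
Parallel (cooling-tower fan and chiller compressor): 1 − (1 − 0.95400)(1 − 0.81700) = 0.99158
Series ([0.98107] and [0.99158]): 0.98107 × 0.99158 = 0.973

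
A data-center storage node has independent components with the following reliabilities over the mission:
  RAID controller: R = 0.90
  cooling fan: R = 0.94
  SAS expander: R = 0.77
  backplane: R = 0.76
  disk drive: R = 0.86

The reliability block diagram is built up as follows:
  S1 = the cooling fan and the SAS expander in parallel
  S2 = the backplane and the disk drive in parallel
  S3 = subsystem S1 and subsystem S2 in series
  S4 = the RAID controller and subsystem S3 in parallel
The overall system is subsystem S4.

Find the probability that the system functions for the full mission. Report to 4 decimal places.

0.9953

Parallel (cooling fan and SAS expander): 1 − (1 − 0.940000)(1 − 0.770000) = 0.986200
Parallel (backplane and disk drive): 1 − (1 − 0.760000)(1 − 0.860000) = 0.966400
Series ([0.986200] and [0.966400]): 0.986200 × 0.966400 = 0.953064
Parallel (RAID controller and [0.953064]): 1 − (1 − 0.900000)(1 − 0.953064) = 0.9953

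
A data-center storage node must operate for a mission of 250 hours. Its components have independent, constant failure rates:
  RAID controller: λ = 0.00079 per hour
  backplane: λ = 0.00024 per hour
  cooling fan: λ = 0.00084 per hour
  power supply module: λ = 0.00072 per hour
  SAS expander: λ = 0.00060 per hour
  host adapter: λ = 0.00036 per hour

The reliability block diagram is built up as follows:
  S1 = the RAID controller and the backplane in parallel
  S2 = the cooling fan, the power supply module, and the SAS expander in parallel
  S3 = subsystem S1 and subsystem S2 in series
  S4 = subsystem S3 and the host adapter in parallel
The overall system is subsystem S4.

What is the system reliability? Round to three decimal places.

0.999

R(RAID controller) = exp(−0.00079 × 250) = 0.82078
R(backplane) = exp(−0.00024 × 250) = 0.94176
R(cooling fan) = exp(−0.00084 × 250) = 0.81058
R(power supply module) = exp(−0.00072 × 250) = 0.83527
R(SAS expander) = exp(−0.00060 × 250) = 0.86071
R(host adapter) = exp(−0.00036 × 250) = 0.91393
Parallel (RAID controller and backplane): 1 − (1 − 0.82078)(1 − 0.94176) = 0.98956
Parallel (cooling fan, power supply module, and SAS expander): 1 − (1 − 0.81058)(1 − 0.83527)(1 − 0.86071) = 0.99565
Series ([0.98956] and [0.99565]): 0.98956 × 0.99565 = 0.98526
Parallel ([0.98526] and host adapter): 1 − (1 − 0.98526)(1 − 0.91393) = 0.999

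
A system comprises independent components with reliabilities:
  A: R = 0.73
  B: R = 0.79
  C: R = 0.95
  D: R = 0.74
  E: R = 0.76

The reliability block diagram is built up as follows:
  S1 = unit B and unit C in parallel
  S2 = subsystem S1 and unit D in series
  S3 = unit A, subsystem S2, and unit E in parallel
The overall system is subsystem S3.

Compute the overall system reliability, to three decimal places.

0.983

Parallel (B and C): 1 − (1 − 0.79000)(1 − 0.95000) = 0.98950
Series ([0.98950] and D): 0.98950 × 0.74000 = 0.73223
Parallel (A, [0.73223], and E): 1 − (1 − 0.73000)(1 − 0.73223)(1 − 0.76000) = 0.983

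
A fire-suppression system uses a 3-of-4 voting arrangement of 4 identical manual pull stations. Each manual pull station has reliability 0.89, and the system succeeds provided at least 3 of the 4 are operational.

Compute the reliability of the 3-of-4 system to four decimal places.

R = Σ_{i=3}^{4} C(4,i) p^i (1−p)^{4−i} with p = 0.89
C(4,3)·0.89^3·0.11^1 = 0.310186
C(4,4)·0.89^4·0.11^0 = 0.627422
Sum = 0.9376

0.9376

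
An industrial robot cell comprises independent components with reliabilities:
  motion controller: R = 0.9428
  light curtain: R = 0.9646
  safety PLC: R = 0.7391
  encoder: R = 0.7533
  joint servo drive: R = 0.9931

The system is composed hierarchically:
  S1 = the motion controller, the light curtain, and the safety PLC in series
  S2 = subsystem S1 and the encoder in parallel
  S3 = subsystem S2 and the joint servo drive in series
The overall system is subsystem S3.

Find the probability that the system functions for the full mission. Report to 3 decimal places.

0.913

Series (motion controller, light curtain, and safety PLC): 0.94280 × 0.96460 × 0.73910 = 0.67216
Parallel ([0.67216] and encoder): 1 − (1 − 0.67216)(1 − 0.75330) = 0.91912
Series ([0.91912] and joint servo drive): 0.91912 × 0.99310 = 0.913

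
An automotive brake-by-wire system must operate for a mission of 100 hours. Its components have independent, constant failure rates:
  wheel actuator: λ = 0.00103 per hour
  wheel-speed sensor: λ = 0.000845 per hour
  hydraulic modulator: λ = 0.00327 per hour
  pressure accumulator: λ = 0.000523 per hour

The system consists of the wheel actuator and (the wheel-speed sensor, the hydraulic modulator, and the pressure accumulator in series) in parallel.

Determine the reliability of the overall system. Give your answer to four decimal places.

0.9637

R(wheel actuator) = exp(−0.00103 × 100) = 0.902127
R(wheel-speed sensor) = exp(−0.000845 × 100) = 0.918972
R(hydraulic modulator) = exp(−0.00327 × 100) = 0.721084
R(pressure accumulator) = exp(−0.000523 × 100) = 0.949044
Series (wheel-speed sensor, hydraulic modulator, and pressure accumulator): 0.918972 × 0.721084 × 0.949044 = 0.628890
Parallel (wheel actuator and [0.628890]): 1 − (1 − 0.902127)(1 − 0.628890) = 0.9637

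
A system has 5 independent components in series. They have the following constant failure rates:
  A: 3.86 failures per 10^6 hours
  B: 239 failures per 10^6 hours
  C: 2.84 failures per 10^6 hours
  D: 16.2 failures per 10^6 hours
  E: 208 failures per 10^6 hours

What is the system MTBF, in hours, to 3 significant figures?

Series of exponential components: λ_sys = Σ λ_i
λ_sys = 0.00000386 + 0.000239 + 0.00000284 + 0.0000162 + 0.000208 = 4.6990e-04 /h
MTBF = 1 / λ_sys = 2130 h

2130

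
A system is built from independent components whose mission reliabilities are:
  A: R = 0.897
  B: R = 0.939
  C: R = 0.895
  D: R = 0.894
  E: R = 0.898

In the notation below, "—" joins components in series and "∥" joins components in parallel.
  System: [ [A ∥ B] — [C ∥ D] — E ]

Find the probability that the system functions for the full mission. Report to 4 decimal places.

Parallel (A and B): 1 − (1 − 0.897000)(1 − 0.939000) = 0.993717
Parallel (C and D): 1 − (1 − 0.895000)(1 − 0.894000) = 0.988870
Series ([0.993717], [0.988870], and E): 0.993717 × 0.988870 × 0.898000 = 0.8824

0.8824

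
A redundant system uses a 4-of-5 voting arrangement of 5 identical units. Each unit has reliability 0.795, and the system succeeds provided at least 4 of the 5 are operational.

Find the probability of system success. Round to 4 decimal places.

R = Σ_{i=4}^{5} C(5,i) p^i (1−p)^{5−i} with p = 0.795
C(5,4)·0.795^4·0.205^1 = 0.409442
C(5,5)·0.795^5·0.205^0 = 0.317567
Sum = 0.7270

0.7270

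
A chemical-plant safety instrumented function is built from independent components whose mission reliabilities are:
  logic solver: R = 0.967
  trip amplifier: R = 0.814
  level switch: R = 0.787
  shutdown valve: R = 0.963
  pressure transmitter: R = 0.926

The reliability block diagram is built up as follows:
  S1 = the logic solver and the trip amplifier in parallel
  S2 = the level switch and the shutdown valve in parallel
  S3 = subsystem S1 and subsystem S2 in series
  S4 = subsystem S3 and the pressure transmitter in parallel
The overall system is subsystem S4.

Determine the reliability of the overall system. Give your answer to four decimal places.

0.9990

Parallel (logic solver and trip amplifier): 1 − (1 − 0.967000)(1 − 0.814000) = 0.993862
Parallel (level switch and shutdown valve): 1 − (1 − 0.787000)(1 − 0.963000) = 0.992119
Series ([0.993862] and [0.992119]): 0.993862 × 0.992119 = 0.986029
Parallel ([0.986029] and pressure transmitter): 1 − (1 − 0.986029)(1 − 0.926000) = 0.9990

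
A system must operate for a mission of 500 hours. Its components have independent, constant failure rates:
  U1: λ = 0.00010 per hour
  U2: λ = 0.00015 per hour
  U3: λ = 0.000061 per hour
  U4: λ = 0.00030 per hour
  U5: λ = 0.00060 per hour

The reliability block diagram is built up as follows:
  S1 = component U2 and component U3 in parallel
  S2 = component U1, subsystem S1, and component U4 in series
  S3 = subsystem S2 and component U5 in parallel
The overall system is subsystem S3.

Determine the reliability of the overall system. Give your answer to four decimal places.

0.9526

R(U1) = exp(−0.00010 × 500) = 0.951229
R(U2) = exp(−0.00015 × 500) = 0.927743
R(U3) = exp(−0.000061 × 500) = 0.969960
R(U4) = exp(−0.00030 × 500) = 0.860708
R(U5) = exp(−0.00060 × 500) = 0.740818
Parallel (U2 and U3): 1 − (1 − 0.927743)(1 − 0.969960) = 0.997829
Series (U1, [0.997829], and U4): 0.951229 × 0.997829 × 0.860708 = 0.816953
Parallel ([0.816953] and U5): 1 − (1 − 0.816953)(1 − 0.740818) = 0.9526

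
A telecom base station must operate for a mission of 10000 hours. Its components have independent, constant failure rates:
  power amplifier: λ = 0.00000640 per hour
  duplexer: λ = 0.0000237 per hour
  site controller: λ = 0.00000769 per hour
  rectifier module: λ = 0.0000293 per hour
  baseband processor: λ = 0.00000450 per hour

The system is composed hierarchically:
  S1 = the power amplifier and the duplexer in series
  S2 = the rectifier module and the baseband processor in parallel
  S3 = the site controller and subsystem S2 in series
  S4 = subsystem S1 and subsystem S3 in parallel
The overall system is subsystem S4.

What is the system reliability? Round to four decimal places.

0.9781

R(power amplifier) = exp(−0.00000640 × 10000) = 0.938005
R(duplexer) = exp(−0.0000237 × 10000) = 0.788991
R(site controller) = exp(−0.00000769 × 10000) = 0.925982
R(rectifier module) = exp(−0.0000293 × 10000) = 0.746022
R(baseband processor) = exp(−0.00000450 × 10000) = 0.955997
Series (power amplifier and duplexer): 0.938005 × 0.788991 = 0.740078
Parallel (rectifier module and baseband processor): 1 − (1 − 0.746022)(1 − 0.955997) = 0.988824
Series (site controller and [0.988824]): 0.925982 × 0.988824 = 0.915633
Parallel ([0.740078] and [0.915633]): 1 − (1 − 0.740078)(1 − 0.915633) = 0.9781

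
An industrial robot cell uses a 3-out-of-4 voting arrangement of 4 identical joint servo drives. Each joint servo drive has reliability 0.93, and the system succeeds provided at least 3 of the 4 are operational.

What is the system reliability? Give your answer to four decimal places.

0.9733

R = Σ_{i=3}^{4} C(4,i) p^i (1−p)^{4−i} with p = 0.93
C(4,3)·0.93^3·0.07^1 = 0.225220
C(4,4)·0.93^4·0.07^0 = 0.748052
Sum = 0.9733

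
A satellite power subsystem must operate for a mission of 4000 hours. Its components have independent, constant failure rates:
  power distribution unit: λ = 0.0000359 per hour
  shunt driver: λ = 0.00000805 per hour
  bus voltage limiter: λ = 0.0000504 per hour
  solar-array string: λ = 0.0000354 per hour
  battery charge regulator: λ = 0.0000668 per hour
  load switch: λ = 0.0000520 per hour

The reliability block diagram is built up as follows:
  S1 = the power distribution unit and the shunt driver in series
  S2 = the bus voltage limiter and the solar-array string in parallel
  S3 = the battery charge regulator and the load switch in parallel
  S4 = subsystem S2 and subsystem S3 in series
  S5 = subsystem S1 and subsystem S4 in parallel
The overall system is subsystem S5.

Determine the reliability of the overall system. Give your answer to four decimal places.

0.9892

R(power distribution unit) = exp(−0.0000359 × 4000) = 0.866234
R(shunt driver) = exp(−0.00000805 × 4000) = 0.968313
R(bus voltage limiter) = exp(−0.0000504 × 4000) = 0.817422
R(solar-array string) = exp(−0.0000354 × 4000) = 0.867968
R(battery charge regulator) = exp(−0.0000668 × 4000) = 0.765520
R(load switch) = exp(−0.0000520 × 4000) = 0.812207
Series (power distribution unit and shunt driver): 0.866234 × 0.968313 = 0.838786
Parallel (bus voltage limiter and solar-array string): 1 − (1 − 0.817422)(1 − 0.867968) = 0.975894
Parallel (battery charge regulator and load switch): 1 − (1 − 0.765520)(1 − 0.812207) = 0.955966
Series ([0.975894] and [0.955966]): 0.975894 × 0.955966 = 0.932921
Parallel ([0.838786] and [0.932921]): 1 − (1 − 0.838786)(1 − 0.932921) = 0.9892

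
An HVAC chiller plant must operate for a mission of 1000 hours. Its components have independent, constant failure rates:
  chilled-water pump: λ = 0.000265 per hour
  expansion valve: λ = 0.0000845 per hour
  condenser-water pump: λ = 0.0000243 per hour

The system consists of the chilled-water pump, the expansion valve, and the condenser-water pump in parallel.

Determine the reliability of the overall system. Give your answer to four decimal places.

0.9995

R(chilled-water pump) = exp(−0.000265 × 1000) = 0.767206
R(expansion valve) = exp(−0.0000845 × 1000) = 0.918972
R(condenser-water pump) = exp(−0.0000243 × 1000) = 0.975993
Parallel (chilled-water pump, expansion valve, and condenser-water pump): 1 − (1 − 0.767206)(1 − 0.918972)(1 − 0.975993) = 0.9995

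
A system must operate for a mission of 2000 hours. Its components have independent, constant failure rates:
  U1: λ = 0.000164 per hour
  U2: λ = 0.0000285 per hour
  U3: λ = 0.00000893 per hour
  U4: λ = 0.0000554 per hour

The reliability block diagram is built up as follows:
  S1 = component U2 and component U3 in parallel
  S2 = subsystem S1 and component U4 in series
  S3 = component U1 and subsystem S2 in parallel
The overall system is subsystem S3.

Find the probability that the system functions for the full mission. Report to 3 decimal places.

R(U1) = exp(−0.000164 × 2000) = 0.72036
R(U2) = exp(−0.0000285 × 2000) = 0.94459
R(U3) = exp(−0.00000893 × 2000) = 0.98230
R(U4) = exp(−0.0000554 × 2000) = 0.89512
Parallel (U2 and U3): 1 − (1 − 0.94459)(1 − 0.98230) = 0.99902
Series ([0.99902] and U4): 0.99902 × 0.89512 = 0.89424
Parallel (U1 and [0.89424]): 1 − (1 − 0.72036)(1 − 0.89424) = 0.970

0.970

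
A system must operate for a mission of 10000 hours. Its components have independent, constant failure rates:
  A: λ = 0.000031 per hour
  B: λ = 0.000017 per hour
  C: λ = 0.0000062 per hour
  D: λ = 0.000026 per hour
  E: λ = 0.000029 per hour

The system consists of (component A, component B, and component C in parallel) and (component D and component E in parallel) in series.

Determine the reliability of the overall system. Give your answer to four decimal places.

0.9400

R(A) = exp(−0.000031 × 10000) = 0.733447
R(B) = exp(−0.000017 × 10000) = 0.843665
R(C) = exp(−0.0000062 × 10000) = 0.939883
R(D) = exp(−0.000026 × 10000) = 0.771052
R(E) = exp(−0.000029 × 10000) = 0.748264
Parallel (A, B, and C): 1 − (1 − 0.733447)(1 − 0.843665)(1 − 0.939883) = 0.997495
Parallel (D and E): 1 − (1 − 0.771052)(1 − 0.748264) = 0.942366
Series ([0.997495] and [0.942366]): 0.997495 × 0.942366 = 0.9400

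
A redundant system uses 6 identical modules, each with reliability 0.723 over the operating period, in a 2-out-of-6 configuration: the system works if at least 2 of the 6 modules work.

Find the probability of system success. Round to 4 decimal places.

0.9925

R = Σ_{i=2}^{6} C(6,i) p^i (1−p)^{6−i} with p = 0.723
C(6,2)·0.723^2·0.277^4 = 0.046162
C(6,3)·0.723^3·0.277^3 = 0.160651
C(6,4)·0.723^4·0.277^2 = 0.314488
C(6,5)·0.723^5·0.277^1 = 0.328339
C(6,6)·0.723^6·0.277^0 = 0.142833
Sum = 0.9925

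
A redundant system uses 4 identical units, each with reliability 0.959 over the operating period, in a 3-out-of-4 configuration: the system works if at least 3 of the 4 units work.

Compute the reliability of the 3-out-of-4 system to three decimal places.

0.990

R = Σ_{i=3}^{4} C(4,i) p^i (1−p)^{4−i} with p = 0.959
C(4,3)·0.959^3·0.041^1 = 0.14464
C(4,4)·0.959^4·0.041^0 = 0.84581
Sum = 0.990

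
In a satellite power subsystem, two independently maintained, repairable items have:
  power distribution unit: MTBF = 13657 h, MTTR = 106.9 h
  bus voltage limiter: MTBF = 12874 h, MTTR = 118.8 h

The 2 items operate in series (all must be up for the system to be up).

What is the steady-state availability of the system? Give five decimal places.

A(power distribution unit) = MTBF/(MTBF+MTTR) = 13657/(13657+106.9) = 0.992233
A(bus voltage limiter) = MTBF/(MTBF+MTTR) = 12874/(12874+118.8) = 0.990856
Series availability: 0.992233 × 0.990856 = 0.98316

0.98316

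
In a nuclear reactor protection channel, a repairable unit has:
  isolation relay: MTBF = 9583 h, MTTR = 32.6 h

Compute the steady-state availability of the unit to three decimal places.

0.997

A(isolation relay) = MTBF/(MTBF+MTTR) = 9583/(9583+32.6) = 0.997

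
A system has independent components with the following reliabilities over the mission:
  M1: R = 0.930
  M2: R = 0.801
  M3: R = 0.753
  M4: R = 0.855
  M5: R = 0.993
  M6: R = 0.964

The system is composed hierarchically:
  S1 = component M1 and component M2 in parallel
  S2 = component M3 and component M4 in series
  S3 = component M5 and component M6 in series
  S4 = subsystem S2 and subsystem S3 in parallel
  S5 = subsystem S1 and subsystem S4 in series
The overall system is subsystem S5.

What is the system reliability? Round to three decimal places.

0.971

Parallel (M1 and M2): 1 − (1 − 0.93000)(1 − 0.80100) = 0.98607
Series (M3 and M4): 0.75300 × 0.85500 = 0.64382
Series (M5 and M6): 0.99300 × 0.96400 = 0.95725
Parallel ([0.64382] and [0.95725]): 1 − (1 − 0.64382)(1 − 0.95725) = 0.98477
Series ([0.98607] and [0.98477]): 0.98607 × 0.98477 = 0.971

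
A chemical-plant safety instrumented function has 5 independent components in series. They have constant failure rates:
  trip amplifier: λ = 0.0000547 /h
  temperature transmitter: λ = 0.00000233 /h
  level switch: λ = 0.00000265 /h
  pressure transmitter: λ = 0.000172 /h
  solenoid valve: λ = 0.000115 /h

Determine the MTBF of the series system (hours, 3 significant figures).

2880

Series of exponential components: λ_sys = Σ λ_i
λ_sys = 0.0000547 + 0.00000233 + 0.00000265 + 0.000172 + 0.000115 = 3.4668e-04 /h
MTBF = 1 / λ_sys = 2880 h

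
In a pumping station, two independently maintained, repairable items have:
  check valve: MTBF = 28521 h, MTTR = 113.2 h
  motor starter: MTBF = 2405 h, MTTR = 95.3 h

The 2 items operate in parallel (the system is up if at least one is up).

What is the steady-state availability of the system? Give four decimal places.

A(check valve) = MTBF/(MTBF+MTTR) = 28521/(28521+113.2) = 0.996047
A(motor starter) = MTBF/(MTBF+MTTR) = 2405/(2405+95.3) = 0.961885
Parallel availability: 1 − (1 − 0.996047)(1 − 0.961885) = 0.9998

0.9998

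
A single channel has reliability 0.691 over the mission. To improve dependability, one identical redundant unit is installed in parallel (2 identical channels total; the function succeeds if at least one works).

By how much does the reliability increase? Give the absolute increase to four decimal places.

0.2135

R_before = 0.691
R_after = 1 − (1 − 0.691)^2 = 0.9045
ΔR = 0.9045 − 0.691 = 0.2135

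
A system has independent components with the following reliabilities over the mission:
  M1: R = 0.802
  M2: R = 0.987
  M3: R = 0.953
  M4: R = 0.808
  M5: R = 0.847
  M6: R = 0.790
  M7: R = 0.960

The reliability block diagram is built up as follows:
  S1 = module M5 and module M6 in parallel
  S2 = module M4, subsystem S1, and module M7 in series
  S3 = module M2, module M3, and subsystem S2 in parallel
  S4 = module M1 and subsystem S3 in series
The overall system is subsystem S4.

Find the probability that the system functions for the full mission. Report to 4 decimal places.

0.8019

Parallel (M5 and M6): 1 − (1 − 0.847000)(1 − 0.790000) = 0.967870
Series (M4, [0.967870], and M7): 0.808000 × 0.967870 × 0.960000 = 0.750757
Parallel (M2, M3, and [0.750757]): 1 − (1 − 0.987000)(1 − 0.953000)(1 − 0.750757) = 0.999848
Series (M1 and [0.999848]): 0.802000 × 0.999848 = 0.8019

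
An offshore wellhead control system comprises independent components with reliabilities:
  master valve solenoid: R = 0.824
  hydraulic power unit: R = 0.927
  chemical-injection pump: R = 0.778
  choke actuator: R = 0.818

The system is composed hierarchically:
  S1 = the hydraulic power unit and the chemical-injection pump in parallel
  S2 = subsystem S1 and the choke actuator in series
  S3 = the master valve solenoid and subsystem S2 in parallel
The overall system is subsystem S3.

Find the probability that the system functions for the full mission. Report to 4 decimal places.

0.9656

Parallel (hydraulic power unit and chemical-injection pump): 1 − (1 − 0.927000)(1 − 0.778000) = 0.983794
Series ([0.983794] and choke actuator): 0.983794 × 0.818000 = 0.804743
Parallel (master valve solenoid and [0.804743]): 1 − (1 − 0.824000)(1 − 0.804743) = 0.9656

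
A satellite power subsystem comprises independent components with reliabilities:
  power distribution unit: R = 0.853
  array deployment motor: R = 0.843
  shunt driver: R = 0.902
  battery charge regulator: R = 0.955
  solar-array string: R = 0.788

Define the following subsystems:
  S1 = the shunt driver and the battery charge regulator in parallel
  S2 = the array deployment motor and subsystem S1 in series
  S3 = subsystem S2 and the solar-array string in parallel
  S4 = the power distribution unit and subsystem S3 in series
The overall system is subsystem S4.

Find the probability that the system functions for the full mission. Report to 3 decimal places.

Parallel (shunt driver and battery charge regulator): 1 − (1 − 0.90200)(1 − 0.95500) = 0.99559
Series (array deployment motor and [0.99559]): 0.84300 × 0.99559 = 0.83928
Parallel ([0.83928] and solar-array string): 1 − (1 − 0.83928)(1 − 0.78800) = 0.96593
Series (power distribution unit and [0.96593]): 0.85300 × 0.96593 = 0.824

0.824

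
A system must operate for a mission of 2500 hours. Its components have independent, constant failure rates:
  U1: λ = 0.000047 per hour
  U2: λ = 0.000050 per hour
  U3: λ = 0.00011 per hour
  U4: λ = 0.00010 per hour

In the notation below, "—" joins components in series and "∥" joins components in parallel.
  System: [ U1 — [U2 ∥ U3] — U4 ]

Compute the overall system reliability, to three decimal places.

R(U1) = exp(−0.000047 × 2500) = 0.88914
R(U2) = exp(−0.000050 × 2500) = 0.88250
R(U3) = exp(−0.00011 × 2500) = 0.75957
R(U4) = exp(−0.00010 × 2500) = 0.77880
Parallel (U2 and U3): 1 − (1 − 0.88250)(1 − 0.75957) = 0.97175
Series (U1, [0.97175], and U4): 0.88914 × 0.97175 × 0.77880 = 0.673

0.673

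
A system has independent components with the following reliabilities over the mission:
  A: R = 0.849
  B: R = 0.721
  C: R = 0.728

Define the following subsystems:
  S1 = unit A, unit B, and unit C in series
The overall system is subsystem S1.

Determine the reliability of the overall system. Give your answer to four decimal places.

0.4456

Series (A, B, and C): 0.849000 × 0.721000 × 0.728000 = 0.4456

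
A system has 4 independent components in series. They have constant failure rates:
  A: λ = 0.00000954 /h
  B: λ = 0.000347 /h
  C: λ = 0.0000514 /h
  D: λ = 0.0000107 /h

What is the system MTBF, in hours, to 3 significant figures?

Series of exponential components: λ_sys = Σ λ_i
λ_sys = 0.00000954 + 0.000347 + 0.0000514 + 0.0000107 = 4.1864e-04 /h
MTBF = 1 / λ_sys = 2390 h

2390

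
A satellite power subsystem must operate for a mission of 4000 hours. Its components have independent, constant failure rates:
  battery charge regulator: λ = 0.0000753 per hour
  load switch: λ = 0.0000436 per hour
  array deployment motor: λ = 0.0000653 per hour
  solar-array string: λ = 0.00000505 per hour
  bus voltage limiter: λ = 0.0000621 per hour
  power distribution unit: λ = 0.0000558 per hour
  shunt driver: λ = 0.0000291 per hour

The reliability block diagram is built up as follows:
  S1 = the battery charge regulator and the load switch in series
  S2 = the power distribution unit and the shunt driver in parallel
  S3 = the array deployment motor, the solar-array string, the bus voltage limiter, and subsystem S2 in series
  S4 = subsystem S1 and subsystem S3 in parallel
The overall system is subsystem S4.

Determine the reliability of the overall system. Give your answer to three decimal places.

0.839

R(battery charge regulator) = exp(−0.0000753 × 4000) = 0.73993
R(load switch) = exp(−0.0000436 × 4000) = 0.83996
R(array deployment motor) = exp(−0.0000653 × 4000) = 0.77013
R(solar-array string) = exp(−0.00000505 × 4000) = 0.98000
R(bus voltage limiter) = exp(−0.0000621 × 4000) = 0.78005
R(power distribution unit) = exp(−0.0000558 × 4000) = 0.79995
R(shunt driver) = exp(−0.0000291 × 4000) = 0.89012
Series (battery charge regulator and load switch): 0.73993 × 0.83996 = 0.62151
Parallel (power distribution unit and shunt driver): 1 − (1 − 0.79995)(1 − 0.89012) = 0.97802
Series (array deployment motor, solar-array string, bus voltage limiter, and [0.97802]): 0.77013 × 0.98000 × 0.78005 × 0.97802 = 0.57578
Parallel ([0.62151] and [0.57578]): 1 − (1 − 0.62151)(1 − 0.57578) = 0.839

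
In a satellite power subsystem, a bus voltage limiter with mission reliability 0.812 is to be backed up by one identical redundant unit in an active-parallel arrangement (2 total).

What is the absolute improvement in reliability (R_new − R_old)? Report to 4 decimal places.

R_before = 0.812
R_after = 1 − (1 − 0.812)^2 = 0.9647
ΔR = 0.9647 − 0.812 = 0.1527

0.1527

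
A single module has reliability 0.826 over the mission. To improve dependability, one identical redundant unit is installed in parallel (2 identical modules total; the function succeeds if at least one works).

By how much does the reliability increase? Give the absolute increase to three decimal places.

R_before = 0.826
R_after = 1 − (1 − 0.826)^2 = 0.970
ΔR = 0.970 − 0.826 = 0.144

0.144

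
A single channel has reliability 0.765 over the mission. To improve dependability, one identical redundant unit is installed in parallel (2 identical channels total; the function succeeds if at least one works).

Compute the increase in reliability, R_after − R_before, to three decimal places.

R_before = 0.765
R_after = 1 − (1 − 0.765)^2 = 0.945
ΔR = 0.945 − 0.765 = 0.180

0.180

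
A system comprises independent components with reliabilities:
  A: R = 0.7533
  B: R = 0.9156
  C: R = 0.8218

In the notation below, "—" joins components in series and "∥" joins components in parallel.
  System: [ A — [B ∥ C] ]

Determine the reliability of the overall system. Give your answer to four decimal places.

Parallel (B and C): 1 − (1 − 0.915600)(1 − 0.821800) = 0.984960
Series (A and [0.984960]): 0.753300 × 0.984960 = 0.7420

0.7420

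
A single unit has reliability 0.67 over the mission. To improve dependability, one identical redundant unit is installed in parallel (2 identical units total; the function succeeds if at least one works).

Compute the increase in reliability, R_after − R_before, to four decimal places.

0.2211

R_before = 0.67
R_after = 1 − (1 − 0.67)^2 = 0.8911
ΔR = 0.8911 − 0.67 = 0.2211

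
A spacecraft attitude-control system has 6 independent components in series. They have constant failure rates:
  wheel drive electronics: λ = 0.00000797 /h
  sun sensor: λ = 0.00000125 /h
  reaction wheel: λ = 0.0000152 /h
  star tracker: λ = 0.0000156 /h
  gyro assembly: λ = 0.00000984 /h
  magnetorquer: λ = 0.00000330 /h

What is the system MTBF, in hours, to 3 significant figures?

Series of exponential components: λ_sys = Σ λ_i
λ_sys = 0.00000797 + 0.00000125 + 0.0000152 + 0.0000156 + 0.00000984 + 0.00000330 = 5.3160e-05 /h
MTBF = 1 / λ_sys = 18800 h

18800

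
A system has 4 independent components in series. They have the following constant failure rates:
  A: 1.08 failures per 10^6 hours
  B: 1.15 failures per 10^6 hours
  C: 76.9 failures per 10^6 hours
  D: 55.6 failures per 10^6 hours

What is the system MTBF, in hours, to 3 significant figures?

Series of exponential components: λ_sys = Σ λ_i
λ_sys = 0.00000108 + 0.00000115 + 0.0000769 + 0.0000556 = 1.3473e-04 /h
MTBF = 1 / λ_sys = 7420 h

7420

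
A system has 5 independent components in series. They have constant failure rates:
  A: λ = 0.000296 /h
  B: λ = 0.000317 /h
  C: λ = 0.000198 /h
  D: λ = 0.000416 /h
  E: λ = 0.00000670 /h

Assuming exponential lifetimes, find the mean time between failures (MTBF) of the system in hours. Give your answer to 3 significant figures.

Series of exponential components: λ_sys = Σ λ_i
λ_sys = 0.000296 + 0.000317 + 0.000198 + 0.000416 + 0.00000670 = 1.2337e-03 /h
MTBF = 1 / λ_sys = 811 h

811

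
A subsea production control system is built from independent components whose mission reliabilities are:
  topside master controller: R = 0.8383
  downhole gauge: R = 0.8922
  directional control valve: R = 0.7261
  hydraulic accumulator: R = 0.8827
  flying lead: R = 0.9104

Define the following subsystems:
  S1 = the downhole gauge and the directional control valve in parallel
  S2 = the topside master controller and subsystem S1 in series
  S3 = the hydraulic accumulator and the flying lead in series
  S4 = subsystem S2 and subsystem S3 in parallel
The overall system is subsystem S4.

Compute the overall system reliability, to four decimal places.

Parallel (downhole gauge and directional control valve): 1 − (1 − 0.892200)(1 − 0.726100) = 0.970474
Series (topside master controller and [0.970474]): 0.838300 × 0.970474 = 0.813548
Series (hydraulic accumulator and flying lead): 0.882700 × 0.910400 = 0.803610
Parallel ([0.813548] and [0.803610]): 1 − (1 − 0.813548)(1 − 0.803610) = 0.9634

0.9634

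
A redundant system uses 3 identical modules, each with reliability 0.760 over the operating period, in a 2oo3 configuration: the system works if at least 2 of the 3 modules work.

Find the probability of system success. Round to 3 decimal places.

R = Σ_{i=2}^{3} C(3,i) p^i (1−p)^{3−i} with p = 0.760
C(3,2)·0.760^2·0.240^1 = 0.41587
C(3,3)·0.760^3·0.240^0 = 0.43898
Sum = 0.855

0.855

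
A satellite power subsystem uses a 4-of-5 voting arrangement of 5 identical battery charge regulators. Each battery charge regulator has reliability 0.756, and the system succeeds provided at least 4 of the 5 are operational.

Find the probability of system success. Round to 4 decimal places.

R = Σ_{i=4}^{5} C(5,i) p^i (1−p)^{5−i} with p = 0.756
C(5,4)·0.756^4·0.244^1 = 0.398517
C(5,5)·0.756^5·0.244^0 = 0.246950
Sum = 0.6455

0.6455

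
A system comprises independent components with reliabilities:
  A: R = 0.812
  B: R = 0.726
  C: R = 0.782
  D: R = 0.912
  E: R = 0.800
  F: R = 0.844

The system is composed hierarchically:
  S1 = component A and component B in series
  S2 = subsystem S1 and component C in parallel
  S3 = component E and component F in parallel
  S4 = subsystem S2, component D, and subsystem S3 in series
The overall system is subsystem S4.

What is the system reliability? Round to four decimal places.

0.8045

Series (A and B): 0.812000 × 0.726000 = 0.589512
Parallel ([0.589512] and C): 1 − (1 − 0.589512)(1 − 0.782000) = 0.910514
Parallel (E and F): 1 − (1 − 0.800000)(1 − 0.844000) = 0.968800
Series ([0.910514], D, and [0.968800]): 0.910514 × 0.912000 × 0.968800 = 0.8045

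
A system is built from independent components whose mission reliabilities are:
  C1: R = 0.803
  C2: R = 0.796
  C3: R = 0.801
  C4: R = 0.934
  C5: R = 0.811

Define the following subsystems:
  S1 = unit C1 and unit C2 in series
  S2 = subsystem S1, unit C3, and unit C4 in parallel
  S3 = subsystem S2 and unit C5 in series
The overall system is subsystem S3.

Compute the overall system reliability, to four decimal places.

Series (C1 and C2): 0.803000 × 0.796000 = 0.639188
Parallel ([0.639188], C3, and C4): 1 − (1 − 0.639188)(1 − 0.801000)(1 − 0.934000) = 0.995261
Series ([0.995261] and C5): 0.995261 × 0.811000 = 0.8072

0.8072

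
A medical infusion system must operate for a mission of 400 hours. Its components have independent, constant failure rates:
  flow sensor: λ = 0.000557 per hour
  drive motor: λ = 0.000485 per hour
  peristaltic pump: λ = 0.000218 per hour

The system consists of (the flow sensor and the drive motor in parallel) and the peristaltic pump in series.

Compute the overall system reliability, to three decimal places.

R(flow sensor) = exp(−0.000557 × 400) = 0.80027
R(drive motor) = exp(−0.000485 × 400) = 0.82366
R(peristaltic pump) = exp(−0.000218 × 400) = 0.91649
Parallel (flow sensor and drive motor): 1 − (1 − 0.80027)(1 − 0.82366) = 0.96478
Series ([0.96478] and peristaltic pump): 0.96478 × 0.91649 = 0.884

0.884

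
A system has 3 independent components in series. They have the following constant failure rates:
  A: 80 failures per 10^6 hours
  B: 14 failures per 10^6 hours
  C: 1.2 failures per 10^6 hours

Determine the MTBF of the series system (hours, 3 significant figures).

10500

Series of exponential components: λ_sys = Σ λ_i
λ_sys = 0.000080 + 0.000014 + 0.0000012 = 9.5200e-05 /h
MTBF = 1 / λ_sys = 10500 h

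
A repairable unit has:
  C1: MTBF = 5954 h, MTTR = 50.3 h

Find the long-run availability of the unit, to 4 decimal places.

0.9916

A(C1) = MTBF/(MTBF+MTTR) = 5954/(5954+50.3) = 0.9916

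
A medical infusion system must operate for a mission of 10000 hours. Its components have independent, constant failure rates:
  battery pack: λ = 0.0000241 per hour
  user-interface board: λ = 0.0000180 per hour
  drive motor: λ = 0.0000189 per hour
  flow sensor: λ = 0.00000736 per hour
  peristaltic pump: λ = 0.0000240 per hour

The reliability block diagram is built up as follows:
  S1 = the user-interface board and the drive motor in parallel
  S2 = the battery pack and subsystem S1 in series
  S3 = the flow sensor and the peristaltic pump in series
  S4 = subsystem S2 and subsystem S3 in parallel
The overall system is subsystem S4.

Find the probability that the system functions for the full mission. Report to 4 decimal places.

R(battery pack) = exp(−0.0000241 × 10000) = 0.785842
R(user-interface board) = exp(−0.0000180 × 10000) = 0.835270
R(drive motor) = exp(−0.0000189 × 10000) = 0.827787
R(flow sensor) = exp(−0.00000736 × 10000) = 0.929043
R(peristaltic pump) = exp(−0.0000240 × 10000) = 0.786628
Parallel (user-interface board and drive motor): 1 − (1 − 0.835270)(1 − 0.827787) = 0.971631
Series (battery pack and [0.971631]): 0.785842 × 0.971631 = 0.763548
Series (flow sensor and peristaltic pump): 0.929043 × 0.786628 = 0.730811
Parallel ([0.763548] and [0.730811]): 1 − (1 − 0.763548)(1 − 0.730811) = 0.9363

0.9363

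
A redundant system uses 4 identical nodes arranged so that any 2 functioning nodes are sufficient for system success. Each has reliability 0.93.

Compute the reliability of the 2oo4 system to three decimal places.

0.999

R = Σ_{i=2}^{4} C(4,i) p^i (1−p)^{4−i} with p = 0.93
C(4,2)·0.93^2·0.07^2 = 0.02543
C(4,3)·0.93^3·0.07^1 = 0.22522
C(4,4)·0.93^4·0.07^0 = 0.74805
Sum = 0.999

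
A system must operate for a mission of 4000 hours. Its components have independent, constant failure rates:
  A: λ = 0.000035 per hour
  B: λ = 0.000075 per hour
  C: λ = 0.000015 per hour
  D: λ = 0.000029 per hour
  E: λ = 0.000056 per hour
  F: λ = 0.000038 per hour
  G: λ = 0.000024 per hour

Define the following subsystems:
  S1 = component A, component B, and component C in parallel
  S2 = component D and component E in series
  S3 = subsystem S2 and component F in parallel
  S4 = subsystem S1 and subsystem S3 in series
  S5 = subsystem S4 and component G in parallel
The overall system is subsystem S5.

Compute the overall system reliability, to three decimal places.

R(A) = exp(−0.000035 × 4000) = 0.86936
R(B) = exp(−0.000075 × 4000) = 0.74082
R(C) = exp(−0.000015 × 4000) = 0.94176
R(D) = exp(−0.000029 × 4000) = 0.89048
R(E) = exp(−0.000056 × 4000) = 0.79932
R(F) = exp(−0.000038 × 4000) = 0.85899
R(G) = exp(−0.000024 × 4000) = 0.90846
Parallel (A, B, and C): 1 − (1 − 0.86936)(1 − 0.74082)(1 − 0.94176) = 0.99803
Series (D and E): 0.89048 × 0.79932 = 0.71178
Parallel ([0.71178] and F): 1 − (1 − 0.71178)(1 − 0.85899) = 0.95936
Series ([0.99803] and [0.95936]): 0.99803 × 0.95936 = 0.95747
Parallel ([0.95747] and G): 1 − (1 − 0.95747)(1 − 0.90846) = 0.996

0.996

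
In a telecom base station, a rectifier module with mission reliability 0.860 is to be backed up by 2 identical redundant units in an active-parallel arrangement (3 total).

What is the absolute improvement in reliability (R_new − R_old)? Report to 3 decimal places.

R_before = 0.860
R_after = 1 − (1 − 0.860)^3 = 0.997
ΔR = 0.997 − 0.860 = 0.137

0.137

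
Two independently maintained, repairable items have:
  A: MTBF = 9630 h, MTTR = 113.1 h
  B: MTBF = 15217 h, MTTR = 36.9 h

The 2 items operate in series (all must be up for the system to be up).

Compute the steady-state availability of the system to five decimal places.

A(A) = MTBF/(MTBF+MTTR) = 9630/(9630+113.1) = 0.988392
A(B) = MTBF/(MTBF+MTTR) = 15217/(15217+36.9) = 0.997581
Series availability: 0.988392 × 0.997581 = 0.98600

0.98600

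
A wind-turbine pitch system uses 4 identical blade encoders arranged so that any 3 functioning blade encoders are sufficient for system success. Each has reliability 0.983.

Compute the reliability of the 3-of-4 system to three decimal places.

R = Σ_{i=3}^{4} C(4,i) p^i (1−p)^{4−i} with p = 0.983
C(4,3)·0.983^3·0.017^1 = 0.06459
C(4,4)·0.983^4·0.017^0 = 0.93371
Sum = 0.998

0.998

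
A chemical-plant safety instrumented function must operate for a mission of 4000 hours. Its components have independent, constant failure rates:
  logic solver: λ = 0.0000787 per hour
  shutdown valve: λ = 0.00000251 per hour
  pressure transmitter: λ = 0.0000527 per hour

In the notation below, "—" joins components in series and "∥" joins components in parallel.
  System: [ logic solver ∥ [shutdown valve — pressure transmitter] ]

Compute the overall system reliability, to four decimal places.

0.9465

R(logic solver) = exp(−0.0000787 × 4000) = 0.729935
R(shutdown valve) = exp(−0.00000251 × 4000) = 0.990010
R(pressure transmitter) = exp(−0.0000527 × 4000) = 0.809936
Series (shutdown valve and pressure transmitter): 0.990010 × 0.809936 = 0.801845
Parallel (logic solver and [0.801845]): 1 − (1 − 0.729935)(1 − 0.801845) = 0.9465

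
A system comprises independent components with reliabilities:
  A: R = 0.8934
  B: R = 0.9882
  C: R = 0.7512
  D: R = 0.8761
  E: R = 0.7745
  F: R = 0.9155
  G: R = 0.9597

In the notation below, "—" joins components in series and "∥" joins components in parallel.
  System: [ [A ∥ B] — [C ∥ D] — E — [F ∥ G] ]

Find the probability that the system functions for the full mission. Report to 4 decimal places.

0.7471

Parallel (A and B): 1 − (1 − 0.893400)(1 − 0.988200) = 0.998742
Parallel (C and D): 1 − (1 − 0.751200)(1 − 0.876100) = 0.969174
Parallel (F and G): 1 − (1 − 0.915500)(1 − 0.959700) = 0.996595
Series ([0.998742], [0.969174], E, and [0.996595]): 0.998742 × 0.969174 × 0.774500 × 0.996595 = 0.7471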